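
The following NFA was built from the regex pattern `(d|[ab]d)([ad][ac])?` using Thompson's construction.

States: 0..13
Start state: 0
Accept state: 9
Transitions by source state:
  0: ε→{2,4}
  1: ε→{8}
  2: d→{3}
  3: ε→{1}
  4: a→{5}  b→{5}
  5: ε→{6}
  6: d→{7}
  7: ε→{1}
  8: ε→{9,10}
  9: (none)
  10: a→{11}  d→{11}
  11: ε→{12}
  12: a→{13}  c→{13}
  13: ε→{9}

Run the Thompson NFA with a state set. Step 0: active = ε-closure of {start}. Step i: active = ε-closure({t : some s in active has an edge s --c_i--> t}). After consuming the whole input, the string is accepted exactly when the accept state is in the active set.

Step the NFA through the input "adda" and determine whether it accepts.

start: ε-closure({0}) = {0,2,4}
'a' @ 1: {5,6}
'd' @ 2: {1,7,8,9,10}  (accept∈set)
'd' @ 3: {11,12}
'a' @ 4: {9,13}  (accept∈set)
final: {9,13}; accept 9 in set

Answer: ACCEPT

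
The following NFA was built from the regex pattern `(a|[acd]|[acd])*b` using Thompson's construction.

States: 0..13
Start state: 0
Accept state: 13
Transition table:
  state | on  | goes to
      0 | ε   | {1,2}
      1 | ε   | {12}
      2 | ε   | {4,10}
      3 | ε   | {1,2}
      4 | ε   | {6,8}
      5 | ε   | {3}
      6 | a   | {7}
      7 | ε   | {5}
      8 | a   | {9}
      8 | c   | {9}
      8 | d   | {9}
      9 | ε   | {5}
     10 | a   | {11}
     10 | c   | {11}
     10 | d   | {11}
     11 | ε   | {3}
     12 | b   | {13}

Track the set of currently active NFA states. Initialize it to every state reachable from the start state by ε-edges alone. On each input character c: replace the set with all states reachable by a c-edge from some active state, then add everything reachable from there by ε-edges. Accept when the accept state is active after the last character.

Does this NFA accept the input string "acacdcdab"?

Answer: ACCEPT

Trace:
start: ε-closure({0}) = {0,1,2,4,6,8,10,12}
'a' @ 1: {1,2,3,4,5,6,7,8,9,10,11,12}
'c' @ 2: {1,2,3,4,5,6,8,9,10,11,12}
'a' @ 3: {1,2,3,4,5,6,7,8,9,10,11,12}
'c' @ 4: {1,2,3,4,5,6,8,9,10,11,12}
'd' @ 5: {1,2,3,4,5,6,8,9,10,11,12}
'c' @ 6: {1,2,3,4,5,6,8,9,10,11,12}
'd' @ 7: {1,2,3,4,5,6,8,9,10,11,12}
'a' @ 8: {1,2,3,4,5,6,7,8,9,10,11,12}
'b' @ 9: {13}  [accepting]
after full input: {13}  (accept=13 in)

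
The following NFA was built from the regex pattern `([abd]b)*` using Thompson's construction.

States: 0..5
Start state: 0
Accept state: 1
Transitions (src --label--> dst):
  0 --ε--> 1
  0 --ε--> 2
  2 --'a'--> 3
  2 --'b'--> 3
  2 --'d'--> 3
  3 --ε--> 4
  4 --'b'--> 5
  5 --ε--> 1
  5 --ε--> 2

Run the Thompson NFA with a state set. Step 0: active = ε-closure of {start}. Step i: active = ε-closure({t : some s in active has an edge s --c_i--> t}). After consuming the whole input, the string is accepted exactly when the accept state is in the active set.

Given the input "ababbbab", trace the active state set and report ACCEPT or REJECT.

start: ε-closure({0}) = {0,1,2}
'a' @ 1: {3,4}
'b' @ 2: {1,2,5}  [accepting]
'a' @ 3: {3,4}
'b' @ 4: {1,2,5}  [accepting]
'b' @ 5: {3,4}
'b' @ 6: {1,2,5}  [accepting]
'a' @ 7: {3,4}
'b' @ 8: {1,2,5}  [accepting]
final: {1,2,5}; accept 1 in set

Answer: ACCEPT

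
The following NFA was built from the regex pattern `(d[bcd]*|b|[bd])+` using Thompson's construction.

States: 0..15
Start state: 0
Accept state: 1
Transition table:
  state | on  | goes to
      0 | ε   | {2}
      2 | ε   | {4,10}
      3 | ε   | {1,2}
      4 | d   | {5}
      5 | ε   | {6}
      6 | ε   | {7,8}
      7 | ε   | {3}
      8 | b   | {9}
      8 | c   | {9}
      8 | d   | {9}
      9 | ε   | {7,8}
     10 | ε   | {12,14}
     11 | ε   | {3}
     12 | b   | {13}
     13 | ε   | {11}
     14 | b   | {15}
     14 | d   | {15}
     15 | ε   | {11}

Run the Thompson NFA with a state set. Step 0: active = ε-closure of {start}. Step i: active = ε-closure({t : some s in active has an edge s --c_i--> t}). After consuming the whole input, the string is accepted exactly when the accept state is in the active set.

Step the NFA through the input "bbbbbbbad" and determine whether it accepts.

initial (ε-close {0}): {0,2,4,10,12,14}
'b' @ 1: {1,2,3,4,10,11,12,13,14,15}  (accept∈set)
'b' @ 2: {1,2,3,4,10,11,12,13,14,15}  (accept∈set)
'b' @ 3: {1,2,3,4,10,11,12,13,14,15}  (accept∈set)
'b' @ 4: {1,2,3,4,10,11,12,13,14,15}  (accept∈set)
'b' @ 5: {1,2,3,4,10,11,12,13,14,15}  (accept∈set)
'b' @ 6: {1,2,3,4,10,11,12,13,14,15}  (accept∈set)
'b' @ 7: {1,2,3,4,10,11,12,13,14,15}  (accept∈set)
'a' @ 8: {}  — no active states
rest 'd' ignored (set empty)
end set {} — state 1 not in

Answer: REJECT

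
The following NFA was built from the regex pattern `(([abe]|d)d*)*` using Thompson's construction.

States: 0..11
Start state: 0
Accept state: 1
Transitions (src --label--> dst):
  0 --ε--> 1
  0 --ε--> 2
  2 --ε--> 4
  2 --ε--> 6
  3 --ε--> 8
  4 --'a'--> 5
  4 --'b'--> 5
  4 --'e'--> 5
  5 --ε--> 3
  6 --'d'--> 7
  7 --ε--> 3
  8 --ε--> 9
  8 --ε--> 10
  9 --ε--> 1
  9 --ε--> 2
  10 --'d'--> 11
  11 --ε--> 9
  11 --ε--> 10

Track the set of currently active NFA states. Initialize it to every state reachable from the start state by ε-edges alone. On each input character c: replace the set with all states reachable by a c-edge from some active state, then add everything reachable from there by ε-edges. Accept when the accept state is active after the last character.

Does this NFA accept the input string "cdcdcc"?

Answer: REJECT

Trace:
initial (ε-close {0}): {0,1,2,4,6}
'c' @ 1: {}  — dead — no transitions
rest 'dcdcc' ignored (set empty)
end set {} — state 1 not in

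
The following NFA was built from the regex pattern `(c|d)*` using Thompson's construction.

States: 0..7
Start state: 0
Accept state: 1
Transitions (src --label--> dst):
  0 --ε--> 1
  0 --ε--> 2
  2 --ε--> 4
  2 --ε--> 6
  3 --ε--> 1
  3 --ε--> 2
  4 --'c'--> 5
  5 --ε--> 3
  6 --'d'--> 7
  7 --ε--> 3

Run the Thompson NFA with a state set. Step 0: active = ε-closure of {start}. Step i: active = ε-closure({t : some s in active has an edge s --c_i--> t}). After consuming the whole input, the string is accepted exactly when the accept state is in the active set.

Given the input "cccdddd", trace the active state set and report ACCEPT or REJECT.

Answer: ACCEPT

Trace:
start: ε-closure({0}) = {0,1,2,4,6}
'c' @ 1: {1,2,3,4,5,6}  [accepting]
'c' @ 2: {1,2,3,4,5,6}  [accepting]
'c' @ 3: {1,2,3,4,5,6}  [accepting]
'd' @ 4: {1,2,3,4,6,7}  [accepting]
'd' @ 5: {1,2,3,4,6,7}  [accepting]
'd' @ 6: {1,2,3,4,6,7}  [accepting]
'd' @ 7: {1,2,3,4,6,7}  [accepting]
end set {1,2,3,4,6,7} — state 1 in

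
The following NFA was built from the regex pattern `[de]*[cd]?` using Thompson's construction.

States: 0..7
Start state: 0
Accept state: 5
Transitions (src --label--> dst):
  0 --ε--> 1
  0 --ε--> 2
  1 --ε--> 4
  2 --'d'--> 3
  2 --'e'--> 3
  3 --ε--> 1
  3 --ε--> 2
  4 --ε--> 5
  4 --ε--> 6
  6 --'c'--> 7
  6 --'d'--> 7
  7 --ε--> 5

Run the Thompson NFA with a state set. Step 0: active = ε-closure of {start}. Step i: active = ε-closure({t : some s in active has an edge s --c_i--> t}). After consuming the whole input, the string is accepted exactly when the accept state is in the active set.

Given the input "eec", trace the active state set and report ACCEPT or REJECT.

Answer: ACCEPT

Derivation:
initial (ε-close {0}): {0,1,2,4,5,6}
'e' @ 1: {1,2,3,4,5,6}  (accept∈set)
'e' @ 2: {1,2,3,4,5,6}  (accept∈set)
'c' @ 3: {5,7}  (accept∈set)
final: {5,7}; accept 5 in set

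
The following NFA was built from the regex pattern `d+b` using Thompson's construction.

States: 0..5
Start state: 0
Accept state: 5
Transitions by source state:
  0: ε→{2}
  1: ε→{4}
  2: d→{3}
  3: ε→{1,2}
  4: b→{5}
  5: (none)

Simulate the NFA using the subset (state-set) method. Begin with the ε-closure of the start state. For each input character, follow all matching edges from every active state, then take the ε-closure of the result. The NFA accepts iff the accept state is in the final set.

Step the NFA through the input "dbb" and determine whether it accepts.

Answer: REJECT

Trace:
S₀ = ε-closure({0}) = {0,2}
'd' @ 1: {1,2,3,4}
'b' @ 2: {5}  (accept∈set)
'b' @ 3: {}  — state set empty
after full input: {}  (accept=5 not in)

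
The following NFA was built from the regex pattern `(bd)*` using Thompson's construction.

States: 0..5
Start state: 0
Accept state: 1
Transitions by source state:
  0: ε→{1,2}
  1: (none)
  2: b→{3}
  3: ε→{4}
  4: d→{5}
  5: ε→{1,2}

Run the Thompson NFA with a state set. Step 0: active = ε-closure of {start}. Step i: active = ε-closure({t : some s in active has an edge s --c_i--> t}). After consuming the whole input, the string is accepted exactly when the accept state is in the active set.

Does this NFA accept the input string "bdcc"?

S₀ = ε-closure({0}) = {0,1,2}
'b' @ 1: {3,4}
'd' @ 2: {1,2,5}  ✓accept
'c' @ 3: {}  — no active states
rest 'c' ignored (set empty)
end set {} — state 1 not in

Answer: REJECT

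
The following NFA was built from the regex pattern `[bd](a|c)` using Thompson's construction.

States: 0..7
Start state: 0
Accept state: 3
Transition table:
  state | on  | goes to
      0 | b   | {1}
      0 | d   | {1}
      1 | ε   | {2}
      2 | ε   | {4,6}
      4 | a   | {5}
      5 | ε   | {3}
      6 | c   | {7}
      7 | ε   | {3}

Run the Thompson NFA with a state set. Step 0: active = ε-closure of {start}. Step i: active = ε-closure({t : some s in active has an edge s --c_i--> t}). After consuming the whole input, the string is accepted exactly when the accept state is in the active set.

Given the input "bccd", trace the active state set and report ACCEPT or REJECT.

Answer: REJECT

Derivation:
start: ε-closure({0}) = {0}
'b' @ 1: {1,2,4,6}
'c' @ 2: {3,7}  ✓accept
'c' @ 3: {}  — no active states
rest 'd' ignored (set empty)
after full input: {}  (accept=3 not in)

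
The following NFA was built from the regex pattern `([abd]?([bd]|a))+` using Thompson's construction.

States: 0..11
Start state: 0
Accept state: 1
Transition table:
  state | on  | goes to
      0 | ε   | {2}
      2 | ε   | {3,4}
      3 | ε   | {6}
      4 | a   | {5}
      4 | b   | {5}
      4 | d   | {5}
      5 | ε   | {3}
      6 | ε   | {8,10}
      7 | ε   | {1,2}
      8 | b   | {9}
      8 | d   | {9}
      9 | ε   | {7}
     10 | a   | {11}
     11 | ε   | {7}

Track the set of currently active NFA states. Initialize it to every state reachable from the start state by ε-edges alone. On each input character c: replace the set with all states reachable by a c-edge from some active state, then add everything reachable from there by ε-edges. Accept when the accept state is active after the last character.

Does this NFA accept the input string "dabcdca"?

initial (ε-close {0}): {0,2,3,4,6,8,10}
'd' @ 1: {1,2,3,4,5,6,7,8,9,10}  ✓accept
'a' @ 2: {1,2,3,4,5,6,7,8,10,11}  ✓accept
'b' @ 3: {1,2,3,4,5,6,7,8,9,10}  ✓accept
'c' @ 4: {}  — state set empty
rest 'dca' ignored (set empty)
final: {}; accept 1 not in set

Answer: REJECT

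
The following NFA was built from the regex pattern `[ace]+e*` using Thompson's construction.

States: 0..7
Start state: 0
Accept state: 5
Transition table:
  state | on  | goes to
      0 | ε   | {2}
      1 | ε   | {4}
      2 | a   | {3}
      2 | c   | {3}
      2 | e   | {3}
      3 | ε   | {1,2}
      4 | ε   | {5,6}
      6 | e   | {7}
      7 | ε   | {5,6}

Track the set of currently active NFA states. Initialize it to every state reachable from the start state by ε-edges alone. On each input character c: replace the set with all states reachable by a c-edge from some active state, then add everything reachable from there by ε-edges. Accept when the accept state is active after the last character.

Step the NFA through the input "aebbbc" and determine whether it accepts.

Answer: REJECT

Trace:
start: ε-closure({0}) = {0,2}
'a' @ 1: {1,2,3,4,5,6}  ✓accept
'e' @ 2: {1,2,3,4,5,6,7}  ✓accept
'b' @ 3: {}  — state set empty
rest 'bbc' ignored (set empty)
after full input: {}  (accept=5 not in)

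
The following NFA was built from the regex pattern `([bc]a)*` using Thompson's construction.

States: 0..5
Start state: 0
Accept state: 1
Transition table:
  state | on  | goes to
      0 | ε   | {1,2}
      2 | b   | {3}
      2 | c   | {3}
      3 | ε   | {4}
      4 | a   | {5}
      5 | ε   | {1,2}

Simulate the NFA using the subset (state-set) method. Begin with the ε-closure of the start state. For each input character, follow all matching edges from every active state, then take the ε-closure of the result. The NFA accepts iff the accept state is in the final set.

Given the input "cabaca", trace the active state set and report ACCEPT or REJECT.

start: ε-closure({0}) = {0,1,2}
'c' @ 1: {3,4}
'a' @ 2: {1,2,5}  [accepting]
'b' @ 3: {3,4}
'a' @ 4: {1,2,5}  [accepting]
'c' @ 5: {3,4}
'a' @ 6: {1,2,5}  [accepting]
final: {1,2,5}; accept 1 in set

Answer: ACCEPT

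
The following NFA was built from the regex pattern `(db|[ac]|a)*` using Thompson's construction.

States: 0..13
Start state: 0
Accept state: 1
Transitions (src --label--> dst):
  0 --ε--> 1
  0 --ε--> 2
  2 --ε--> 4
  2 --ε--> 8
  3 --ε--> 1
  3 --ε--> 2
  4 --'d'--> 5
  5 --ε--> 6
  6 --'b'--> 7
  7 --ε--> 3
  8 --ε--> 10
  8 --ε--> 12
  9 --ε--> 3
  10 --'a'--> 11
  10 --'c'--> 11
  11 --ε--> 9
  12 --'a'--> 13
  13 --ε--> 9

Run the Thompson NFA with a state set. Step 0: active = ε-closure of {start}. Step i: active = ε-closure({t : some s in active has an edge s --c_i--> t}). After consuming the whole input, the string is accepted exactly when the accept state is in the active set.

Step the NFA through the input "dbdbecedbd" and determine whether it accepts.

Answer: REJECT

Steps:
start: ε-closure({0}) = {0,1,2,4,8,10,12}
'd' @ 1: {5,6}
'b' @ 2: {1,2,3,4,7,8,10,12}  ✓accept
'd' @ 3: {5,6}
'b' @ 4: {1,2,3,4,7,8,10,12}  ✓accept
'e' @ 5: {}  — state set empty
rest 'cedbd' ignored (set empty)
end set {} — state 1 not in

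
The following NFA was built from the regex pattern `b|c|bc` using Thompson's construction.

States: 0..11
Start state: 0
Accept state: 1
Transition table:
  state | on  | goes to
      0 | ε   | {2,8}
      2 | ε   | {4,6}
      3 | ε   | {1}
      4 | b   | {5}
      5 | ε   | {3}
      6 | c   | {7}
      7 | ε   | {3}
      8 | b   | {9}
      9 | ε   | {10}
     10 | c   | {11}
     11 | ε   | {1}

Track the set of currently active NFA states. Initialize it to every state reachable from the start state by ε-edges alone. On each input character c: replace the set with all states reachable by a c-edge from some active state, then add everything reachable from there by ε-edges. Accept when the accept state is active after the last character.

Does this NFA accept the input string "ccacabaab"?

S₀ = ε-closure({0}) = {0,2,4,6,8}
'c' @ 1: {1,3,7}  [accepting]
'c' @ 2: {}  — dead — no transitions
rest 'acabaab' ignored (set empty)
final: {}; accept 1 not in set

Answer: REJECT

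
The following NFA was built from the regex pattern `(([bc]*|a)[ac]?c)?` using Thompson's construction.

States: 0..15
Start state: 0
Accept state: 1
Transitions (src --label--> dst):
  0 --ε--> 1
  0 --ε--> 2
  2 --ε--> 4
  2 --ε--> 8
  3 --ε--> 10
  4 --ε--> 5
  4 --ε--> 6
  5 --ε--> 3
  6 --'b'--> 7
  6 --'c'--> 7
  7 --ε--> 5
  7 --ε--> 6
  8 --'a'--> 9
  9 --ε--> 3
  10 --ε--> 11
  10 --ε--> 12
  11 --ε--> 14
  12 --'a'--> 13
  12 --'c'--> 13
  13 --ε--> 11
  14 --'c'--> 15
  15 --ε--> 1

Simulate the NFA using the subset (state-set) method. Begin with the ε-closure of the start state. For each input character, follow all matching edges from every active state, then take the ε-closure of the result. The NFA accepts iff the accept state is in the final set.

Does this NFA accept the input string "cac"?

Answer: ACCEPT

Trace:
initial (ε-close {0}): {0,1,2,3,4,5,6,8,10,11,12,14}
'c' @ 1: {1,3,5,6,7,10,11,12,13,14,15}  ✓accept
'a' @ 2: {11,13,14}
'c' @ 3: {1,15}  ✓accept
after full input: {1,15}  (accept=1 in)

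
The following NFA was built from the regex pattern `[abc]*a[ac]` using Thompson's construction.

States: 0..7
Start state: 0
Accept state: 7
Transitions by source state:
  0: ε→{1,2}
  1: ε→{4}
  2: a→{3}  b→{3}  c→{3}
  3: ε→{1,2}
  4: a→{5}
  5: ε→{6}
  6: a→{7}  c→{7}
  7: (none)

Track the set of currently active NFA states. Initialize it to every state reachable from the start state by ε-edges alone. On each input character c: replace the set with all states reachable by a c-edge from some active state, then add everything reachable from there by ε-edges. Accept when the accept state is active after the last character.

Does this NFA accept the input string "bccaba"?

S₀ = ε-closure({0}) = {0,1,2,4}
'b' @ 1: {1,2,3,4}
'c' @ 2: {1,2,3,4}
'c' @ 3: {1,2,3,4}
'a' @ 4: {1,2,3,4,5,6}
'b' @ 5: {1,2,3,4}
'a' @ 6: {1,2,3,4,5,6}
final: {1,2,3,4,5,6}; accept 7 not in set

Answer: REJECT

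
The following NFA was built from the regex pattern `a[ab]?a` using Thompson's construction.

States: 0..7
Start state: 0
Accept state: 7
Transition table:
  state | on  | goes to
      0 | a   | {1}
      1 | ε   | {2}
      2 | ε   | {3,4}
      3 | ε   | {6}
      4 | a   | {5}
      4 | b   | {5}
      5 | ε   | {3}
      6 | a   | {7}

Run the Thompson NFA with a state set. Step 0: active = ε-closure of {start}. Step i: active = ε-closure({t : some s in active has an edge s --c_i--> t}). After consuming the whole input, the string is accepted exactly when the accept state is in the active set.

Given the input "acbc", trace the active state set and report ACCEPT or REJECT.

start: ε-closure({0}) = {0}
'a' @ 1: {1,2,3,4,6}
'c' @ 2: {}  — state set empty
rest 'bc' ignored (set empty)
after full input: {}  (accept=7 not in)

Answer: REJECT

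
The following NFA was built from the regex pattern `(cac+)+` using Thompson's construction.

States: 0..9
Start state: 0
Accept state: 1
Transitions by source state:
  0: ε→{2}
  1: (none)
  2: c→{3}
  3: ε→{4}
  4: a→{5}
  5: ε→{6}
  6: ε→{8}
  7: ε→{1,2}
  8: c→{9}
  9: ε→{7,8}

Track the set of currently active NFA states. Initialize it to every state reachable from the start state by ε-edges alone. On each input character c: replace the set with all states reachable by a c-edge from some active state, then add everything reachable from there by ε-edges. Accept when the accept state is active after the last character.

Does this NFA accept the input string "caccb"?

start: ε-closure({0}) = {0,2}
'c' @ 1: {3,4}
'a' @ 2: {5,6,8}
'c' @ 3: {1,2,7,8,9}  (accept∈set)
'c' @ 4: {1,2,3,4,7,8,9}  (accept∈set)
'b' @ 5: {}  — dead — no transitions
final: {}; accept 1 not in set

Answer: REJECT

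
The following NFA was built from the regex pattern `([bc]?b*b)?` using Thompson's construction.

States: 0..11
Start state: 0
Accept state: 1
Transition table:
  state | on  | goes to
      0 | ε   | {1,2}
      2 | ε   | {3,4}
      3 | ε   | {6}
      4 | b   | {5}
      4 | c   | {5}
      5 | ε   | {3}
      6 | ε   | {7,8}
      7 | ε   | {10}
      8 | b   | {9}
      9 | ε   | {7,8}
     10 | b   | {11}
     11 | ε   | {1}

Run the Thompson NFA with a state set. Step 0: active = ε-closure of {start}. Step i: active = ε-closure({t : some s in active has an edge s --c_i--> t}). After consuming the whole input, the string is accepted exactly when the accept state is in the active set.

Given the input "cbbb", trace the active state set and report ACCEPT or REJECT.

Answer: ACCEPT

Trace:
start: ε-closure({0}) = {0,1,2,3,4,6,7,8,10}
'c' @ 1: {3,5,6,7,8,10}
'b' @ 2: {1,7,8,9,10,11}  (accept∈set)
'b' @ 3: {1,7,8,9,10,11}  (accept∈set)
'b' @ 4: {1,7,8,9,10,11}  (accept∈set)
after full input: {1,7,8,9,10,11}  (accept=1 in)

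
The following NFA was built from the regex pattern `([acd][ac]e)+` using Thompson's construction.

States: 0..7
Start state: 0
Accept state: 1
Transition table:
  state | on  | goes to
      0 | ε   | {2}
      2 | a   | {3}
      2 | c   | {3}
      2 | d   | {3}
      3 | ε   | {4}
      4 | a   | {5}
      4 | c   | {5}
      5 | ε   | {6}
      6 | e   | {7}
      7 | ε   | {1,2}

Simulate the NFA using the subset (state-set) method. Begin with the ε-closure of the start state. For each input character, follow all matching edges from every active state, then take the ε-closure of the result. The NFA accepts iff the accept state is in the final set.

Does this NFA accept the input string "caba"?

Answer: REJECT

Trace:
S₀ = ε-closure({0}) = {0,2}
'c' @ 1: {3,4}
'a' @ 2: {5,6}
'b' @ 3: {}  — dead — no transitions
rest 'a' ignored (set empty)
end set {} — state 1 not in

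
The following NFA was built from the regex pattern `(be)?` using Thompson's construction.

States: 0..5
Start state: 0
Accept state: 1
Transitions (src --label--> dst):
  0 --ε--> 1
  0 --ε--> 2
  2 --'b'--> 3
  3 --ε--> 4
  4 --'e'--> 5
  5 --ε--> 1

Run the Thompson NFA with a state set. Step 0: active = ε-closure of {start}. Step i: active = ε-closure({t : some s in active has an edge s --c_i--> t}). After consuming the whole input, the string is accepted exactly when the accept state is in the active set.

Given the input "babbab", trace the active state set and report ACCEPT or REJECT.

Answer: REJECT

Steps:
start: ε-closure({0}) = {0,1,2}
'b' @ 1: {3,4}
'a' @ 2: {}  — dead — no transitions
rest 'bbab' ignored (set empty)
final: {}; accept 1 not in set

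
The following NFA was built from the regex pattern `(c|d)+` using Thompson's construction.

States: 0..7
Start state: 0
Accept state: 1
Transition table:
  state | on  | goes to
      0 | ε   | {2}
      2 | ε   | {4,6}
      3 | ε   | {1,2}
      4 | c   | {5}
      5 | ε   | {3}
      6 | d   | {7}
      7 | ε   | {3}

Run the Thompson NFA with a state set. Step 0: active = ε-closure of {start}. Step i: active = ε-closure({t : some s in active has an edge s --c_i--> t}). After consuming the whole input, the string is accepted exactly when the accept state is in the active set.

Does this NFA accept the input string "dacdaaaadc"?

Answer: REJECT

Steps:
start: ε-closure({0}) = {0,2,4,6}
'd' @ 1: {1,2,3,4,6,7}  ✓accept
'a' @ 2: {}  — no active states
rest 'cdaaaadc' ignored (set empty)
final: {}; accept 1 not in set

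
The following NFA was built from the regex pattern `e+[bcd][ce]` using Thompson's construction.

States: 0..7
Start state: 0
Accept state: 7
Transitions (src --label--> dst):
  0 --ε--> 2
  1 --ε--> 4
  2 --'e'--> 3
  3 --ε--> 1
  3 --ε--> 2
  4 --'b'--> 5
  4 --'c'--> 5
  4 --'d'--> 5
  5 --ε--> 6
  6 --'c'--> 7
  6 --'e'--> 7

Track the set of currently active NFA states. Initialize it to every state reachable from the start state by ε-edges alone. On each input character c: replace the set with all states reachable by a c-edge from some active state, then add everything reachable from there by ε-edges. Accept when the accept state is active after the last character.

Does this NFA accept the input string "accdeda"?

Answer: REJECT

Steps:
initial (ε-close {0}): {0,2}
'a' @ 1: {}  — dead — no transitions
rest 'ccdeda' ignored (set empty)
end set {} — state 7 not in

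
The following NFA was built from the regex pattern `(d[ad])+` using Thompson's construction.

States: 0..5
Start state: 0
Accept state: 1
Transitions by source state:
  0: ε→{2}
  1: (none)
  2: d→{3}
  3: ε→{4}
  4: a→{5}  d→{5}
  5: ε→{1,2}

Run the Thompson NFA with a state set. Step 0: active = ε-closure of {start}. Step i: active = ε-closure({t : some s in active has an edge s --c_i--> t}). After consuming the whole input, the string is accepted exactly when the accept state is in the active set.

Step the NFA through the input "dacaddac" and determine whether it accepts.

initial (ε-close {0}): {0,2}
'd' @ 1: {3,4}
'a' @ 2: {1,2,5}  ✓accept
'c' @ 3: {}  — state set empty
rest 'addac' ignored (set empty)
after full input: {}  (accept=1 not in)

Answer: REJECT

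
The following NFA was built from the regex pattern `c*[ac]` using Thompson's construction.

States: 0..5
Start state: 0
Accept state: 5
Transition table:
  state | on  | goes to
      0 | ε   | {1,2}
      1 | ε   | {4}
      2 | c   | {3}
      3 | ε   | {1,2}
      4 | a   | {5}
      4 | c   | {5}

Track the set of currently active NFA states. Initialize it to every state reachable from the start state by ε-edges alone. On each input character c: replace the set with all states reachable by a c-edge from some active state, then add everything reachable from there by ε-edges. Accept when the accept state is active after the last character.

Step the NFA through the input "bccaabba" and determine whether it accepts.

Answer: REJECT

Steps:
start: ε-closure({0}) = {0,1,2,4}
'b' @ 1: {}  — no active states
rest 'ccaabba' ignored (set empty)
final: {}; accept 5 not in set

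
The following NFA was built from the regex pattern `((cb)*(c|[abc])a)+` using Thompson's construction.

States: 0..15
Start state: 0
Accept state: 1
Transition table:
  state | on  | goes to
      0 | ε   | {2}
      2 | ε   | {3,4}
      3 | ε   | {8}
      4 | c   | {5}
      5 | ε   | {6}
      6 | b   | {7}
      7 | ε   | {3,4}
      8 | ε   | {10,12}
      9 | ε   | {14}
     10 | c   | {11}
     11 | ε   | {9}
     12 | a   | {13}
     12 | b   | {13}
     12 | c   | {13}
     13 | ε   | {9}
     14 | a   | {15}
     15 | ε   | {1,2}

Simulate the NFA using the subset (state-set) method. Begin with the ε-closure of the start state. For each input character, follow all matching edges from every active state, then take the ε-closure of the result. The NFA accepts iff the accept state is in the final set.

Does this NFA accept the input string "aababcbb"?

S₀ = ε-closure({0}) = {0,2,3,4,8,10,12}
'a' @ 1: {9,13,14}
'a' @ 2: {1,2,3,4,8,10,12,15}  [accepting]
'b' @ 3: {9,13,14}
'a' @ 4: {1,2,3,4,8,10,12,15}  [accepting]
'b' @ 5: {9,13,14}
'c' @ 6: {}  — no active states
rest 'bb' ignored (set empty)
end set {} — state 1 not in

Answer: REJECT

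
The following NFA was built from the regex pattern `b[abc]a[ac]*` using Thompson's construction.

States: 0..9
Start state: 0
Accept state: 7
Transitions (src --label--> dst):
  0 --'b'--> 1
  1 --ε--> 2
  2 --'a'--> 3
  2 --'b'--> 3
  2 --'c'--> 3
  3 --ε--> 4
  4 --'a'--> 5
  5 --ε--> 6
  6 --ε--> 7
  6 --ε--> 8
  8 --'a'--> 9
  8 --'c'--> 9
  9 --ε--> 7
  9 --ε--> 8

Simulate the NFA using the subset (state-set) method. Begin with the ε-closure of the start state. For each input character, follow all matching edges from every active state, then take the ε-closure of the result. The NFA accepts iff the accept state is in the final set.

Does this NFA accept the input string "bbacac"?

Answer: ACCEPT

Steps:
initial (ε-close {0}): {0}
'b' @ 1: {1,2}
'b' @ 2: {3,4}
'a' @ 3: {5,6,7,8}  (accept∈set)
'c' @ 4: {7,8,9}  (accept∈set)
'a' @ 5: {7,8,9}  (accept∈set)
'c' @ 6: {7,8,9}  (accept∈set)
end set {7,8,9} — state 7 in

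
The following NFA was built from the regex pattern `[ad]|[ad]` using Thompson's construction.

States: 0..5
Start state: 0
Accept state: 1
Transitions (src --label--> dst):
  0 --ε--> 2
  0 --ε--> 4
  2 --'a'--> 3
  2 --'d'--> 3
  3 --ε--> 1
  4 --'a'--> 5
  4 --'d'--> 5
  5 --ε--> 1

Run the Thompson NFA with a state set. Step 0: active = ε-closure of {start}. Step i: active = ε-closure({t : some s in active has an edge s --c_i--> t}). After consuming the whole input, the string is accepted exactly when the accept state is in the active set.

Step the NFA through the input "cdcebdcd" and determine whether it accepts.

Answer: REJECT

Trace:
S₀ = ε-closure({0}) = {0,2,4}
'c' @ 1: {}  — no active states
rest 'dcebdcd' ignored (set empty)
final: {}; accept 1 not in set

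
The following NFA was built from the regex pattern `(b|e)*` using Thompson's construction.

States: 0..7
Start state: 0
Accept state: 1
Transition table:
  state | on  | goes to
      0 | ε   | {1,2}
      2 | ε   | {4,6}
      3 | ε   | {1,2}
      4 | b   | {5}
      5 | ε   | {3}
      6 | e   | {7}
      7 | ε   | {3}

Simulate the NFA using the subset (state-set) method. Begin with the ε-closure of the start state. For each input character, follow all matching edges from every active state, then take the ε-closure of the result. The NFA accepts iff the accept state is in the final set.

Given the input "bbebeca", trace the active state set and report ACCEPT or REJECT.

start: ε-closure({0}) = {0,1,2,4,6}
'b' @ 1: {1,2,3,4,5,6}  ✓accept
'b' @ 2: {1,2,3,4,5,6}  ✓accept
'e' @ 3: {1,2,3,4,6,7}  ✓accept
'b' @ 4: {1,2,3,4,5,6}  ✓accept
'e' @ 5: {1,2,3,4,6,7}  ✓accept
'c' @ 6: {}  — no active states
rest 'a' ignored (set empty)
end set {} — state 1 not in

Answer: REJECT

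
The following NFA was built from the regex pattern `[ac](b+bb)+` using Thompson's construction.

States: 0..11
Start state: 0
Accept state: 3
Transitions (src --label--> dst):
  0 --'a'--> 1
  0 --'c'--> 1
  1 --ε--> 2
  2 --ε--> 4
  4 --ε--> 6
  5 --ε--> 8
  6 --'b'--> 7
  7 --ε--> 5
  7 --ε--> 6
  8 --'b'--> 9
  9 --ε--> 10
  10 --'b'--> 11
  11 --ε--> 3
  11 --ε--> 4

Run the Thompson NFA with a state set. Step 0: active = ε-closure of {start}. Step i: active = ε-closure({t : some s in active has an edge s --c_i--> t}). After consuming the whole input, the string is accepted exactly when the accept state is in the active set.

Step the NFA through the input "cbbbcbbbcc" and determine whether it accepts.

initial (ε-close {0}): {0}
'c' @ 1: {1,2,4,6}
'b' @ 2: {5,6,7,8}
'b' @ 3: {5,6,7,8,9,10}
'b' @ 4: {3,4,5,6,7,8,9,10,11}  [accepting]
'c' @ 5: {}  — dead — no transitions
rest 'bbbcc' ignored (set empty)
final: {}; accept 3 not in set

Answer: REJECT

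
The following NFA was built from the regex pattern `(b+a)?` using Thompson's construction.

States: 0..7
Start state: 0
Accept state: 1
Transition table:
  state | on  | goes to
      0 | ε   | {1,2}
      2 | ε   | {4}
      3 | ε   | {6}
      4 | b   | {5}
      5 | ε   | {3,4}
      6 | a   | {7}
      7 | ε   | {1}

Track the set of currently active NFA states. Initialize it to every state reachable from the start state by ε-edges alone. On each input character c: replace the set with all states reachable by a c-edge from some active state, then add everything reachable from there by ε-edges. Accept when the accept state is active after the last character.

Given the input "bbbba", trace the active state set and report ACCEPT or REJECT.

S₀ = ε-closure({0}) = {0,1,2,4}
'b' @ 1: {3,4,5,6}
'b' @ 2: {3,4,5,6}
'b' @ 3: {3,4,5,6}
'b' @ 4: {3,4,5,6}
'a' @ 5: {1,7}  ✓accept
after full input: {1,7}  (accept=1 in)

Answer: ACCEPT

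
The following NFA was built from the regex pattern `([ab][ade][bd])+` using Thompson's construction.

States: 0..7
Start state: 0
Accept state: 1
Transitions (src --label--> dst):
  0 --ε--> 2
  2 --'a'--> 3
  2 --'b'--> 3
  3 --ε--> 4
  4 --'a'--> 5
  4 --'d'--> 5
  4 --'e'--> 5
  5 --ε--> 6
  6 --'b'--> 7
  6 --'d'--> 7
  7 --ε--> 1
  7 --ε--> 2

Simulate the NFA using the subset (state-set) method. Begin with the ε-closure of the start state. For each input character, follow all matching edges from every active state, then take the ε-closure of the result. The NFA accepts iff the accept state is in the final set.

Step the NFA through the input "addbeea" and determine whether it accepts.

start: ε-closure({0}) = {0,2}
'a' @ 1: {3,4}
'd' @ 2: {5,6}
'd' @ 3: {1,2,7}  (accept∈set)
'b' @ 4: {3,4}
'e' @ 5: {5,6}
'e' @ 6: {}  — state set empty
rest 'a' ignored (set empty)
after full input: {}  (accept=1 not in)

Answer: REJECT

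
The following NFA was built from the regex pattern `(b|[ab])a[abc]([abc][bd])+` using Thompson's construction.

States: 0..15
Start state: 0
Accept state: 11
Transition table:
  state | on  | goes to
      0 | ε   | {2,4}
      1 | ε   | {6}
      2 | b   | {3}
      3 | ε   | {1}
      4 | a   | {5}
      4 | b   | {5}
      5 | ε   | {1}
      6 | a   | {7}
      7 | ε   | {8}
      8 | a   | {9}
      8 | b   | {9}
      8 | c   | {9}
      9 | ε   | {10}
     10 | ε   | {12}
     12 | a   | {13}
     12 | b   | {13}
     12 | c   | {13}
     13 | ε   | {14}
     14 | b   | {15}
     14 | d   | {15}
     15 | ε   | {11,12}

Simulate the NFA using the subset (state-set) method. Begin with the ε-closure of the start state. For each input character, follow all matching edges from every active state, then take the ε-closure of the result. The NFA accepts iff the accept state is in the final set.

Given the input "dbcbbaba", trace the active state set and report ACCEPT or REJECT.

S₀ = ε-closure({0}) = {0,2,4}
'd' @ 1: {}  — dead — no transitions
rest 'bcbbaba' ignored (set empty)
final: {}; accept 11 not in set

Answer: REJECT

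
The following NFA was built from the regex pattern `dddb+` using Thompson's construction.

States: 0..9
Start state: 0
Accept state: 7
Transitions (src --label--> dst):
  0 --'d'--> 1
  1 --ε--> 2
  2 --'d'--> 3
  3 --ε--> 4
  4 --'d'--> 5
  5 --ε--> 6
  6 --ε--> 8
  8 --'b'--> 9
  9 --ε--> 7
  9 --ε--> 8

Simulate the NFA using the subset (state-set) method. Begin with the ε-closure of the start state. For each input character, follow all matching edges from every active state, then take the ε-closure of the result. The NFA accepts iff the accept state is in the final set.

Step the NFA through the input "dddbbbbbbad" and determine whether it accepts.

Answer: REJECT

Steps:
S₀ = ε-closure({0}) = {0}
'd' @ 1: {1,2}
'd' @ 2: {3,4}
'd' @ 3: {5,6,8}
'b' @ 4: {7,8,9}  [accepting]
'b' @ 5: {7,8,9}  [accepting]
'b' @ 6: {7,8,9}  [accepting]
'b' @ 7: {7,8,9}  [accepting]
'b' @ 8: {7,8,9}  [accepting]
'b' @ 9: {7,8,9}  [accepting]
'a' @ 10: {}  — no active states
rest 'd' ignored (set empty)
after full input: {}  (accept=7 not in)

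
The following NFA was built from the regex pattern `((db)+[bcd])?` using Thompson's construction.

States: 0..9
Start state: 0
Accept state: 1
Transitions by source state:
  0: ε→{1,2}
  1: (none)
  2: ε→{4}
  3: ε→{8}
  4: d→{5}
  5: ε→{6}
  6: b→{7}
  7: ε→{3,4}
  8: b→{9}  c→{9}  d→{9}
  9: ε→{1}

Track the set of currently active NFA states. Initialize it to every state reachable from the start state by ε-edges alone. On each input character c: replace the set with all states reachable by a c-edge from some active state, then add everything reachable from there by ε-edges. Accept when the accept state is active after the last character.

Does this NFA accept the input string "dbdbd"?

S₀ = ε-closure({0}) = {0,1,2,4}
'd' @ 1: {5,6}
'b' @ 2: {3,4,7,8}
'd' @ 3: {1,5,6,9}  ✓accept
'b' @ 4: {3,4,7,8}
'd' @ 5: {1,5,6,9}  ✓accept
after full input: {1,5,6,9}  (accept=1 in)

Answer: ACCEPT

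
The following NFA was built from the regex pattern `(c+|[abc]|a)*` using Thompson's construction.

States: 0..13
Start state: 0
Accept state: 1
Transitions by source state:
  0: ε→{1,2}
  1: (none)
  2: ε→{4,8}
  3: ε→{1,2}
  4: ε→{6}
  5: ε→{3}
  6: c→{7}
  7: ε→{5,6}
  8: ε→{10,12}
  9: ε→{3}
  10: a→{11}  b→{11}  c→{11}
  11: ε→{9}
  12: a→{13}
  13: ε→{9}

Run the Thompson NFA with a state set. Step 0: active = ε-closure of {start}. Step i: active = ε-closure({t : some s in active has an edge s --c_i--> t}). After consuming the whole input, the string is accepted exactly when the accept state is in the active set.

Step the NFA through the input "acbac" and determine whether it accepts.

S₀ = ε-closure({0}) = {0,1,2,4,6,8,10,12}
'a' @ 1: {1,2,3,4,6,8,9,10,11,12,13}  (accept∈set)
'c' @ 2: {1,2,3,4,5,6,7,8,9,10,11,12}  (accept∈set)
'b' @ 3: {1,2,3,4,6,8,9,10,11,12}  (accept∈set)
'a' @ 4: {1,2,3,4,6,8,9,10,11,12,13}  (accept∈set)
'c' @ 5: {1,2,3,4,5,6,7,8,9,10,11,12}  (accept∈set)
after full input: {1,2,3,4,5,6,7,8,9,10,11,12}  (accept=1 in)

Answer: ACCEPT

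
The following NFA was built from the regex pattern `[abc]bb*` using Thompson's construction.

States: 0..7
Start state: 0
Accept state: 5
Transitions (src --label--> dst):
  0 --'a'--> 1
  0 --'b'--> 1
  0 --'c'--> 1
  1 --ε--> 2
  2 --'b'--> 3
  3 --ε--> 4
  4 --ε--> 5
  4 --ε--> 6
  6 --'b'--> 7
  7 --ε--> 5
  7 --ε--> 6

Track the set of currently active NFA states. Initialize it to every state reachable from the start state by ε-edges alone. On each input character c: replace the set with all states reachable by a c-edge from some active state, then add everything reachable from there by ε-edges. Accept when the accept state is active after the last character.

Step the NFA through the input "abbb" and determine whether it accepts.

initial (ε-close {0}): {0}
'a' @ 1: {1,2}
'b' @ 2: {3,4,5,6}  ✓accept
'b' @ 3: {5,6,7}  ✓accept
'b' @ 4: {5,6,7}  ✓accept
end set {5,6,7} — state 5 in

Answer: ACCEPT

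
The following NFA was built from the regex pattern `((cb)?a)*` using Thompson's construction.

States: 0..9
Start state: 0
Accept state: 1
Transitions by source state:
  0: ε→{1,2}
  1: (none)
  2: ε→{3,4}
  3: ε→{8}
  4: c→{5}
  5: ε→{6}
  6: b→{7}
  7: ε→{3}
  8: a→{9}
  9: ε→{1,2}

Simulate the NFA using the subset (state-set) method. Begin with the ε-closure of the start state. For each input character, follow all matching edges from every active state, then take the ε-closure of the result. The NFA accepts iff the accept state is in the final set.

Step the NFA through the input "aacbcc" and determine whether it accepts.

Answer: REJECT

Trace:
S₀ = ε-closure({0}) = {0,1,2,3,4,8}
'a' @ 1: {1,2,3,4,8,9}  ✓accept
'a' @ 2: {1,2,3,4,8,9}  ✓accept
'c' @ 3: {5,6}
'b' @ 4: {3,7,8}
'c' @ 5: {}  — no active states
rest 'c' ignored (set empty)
end set {} — state 1 not in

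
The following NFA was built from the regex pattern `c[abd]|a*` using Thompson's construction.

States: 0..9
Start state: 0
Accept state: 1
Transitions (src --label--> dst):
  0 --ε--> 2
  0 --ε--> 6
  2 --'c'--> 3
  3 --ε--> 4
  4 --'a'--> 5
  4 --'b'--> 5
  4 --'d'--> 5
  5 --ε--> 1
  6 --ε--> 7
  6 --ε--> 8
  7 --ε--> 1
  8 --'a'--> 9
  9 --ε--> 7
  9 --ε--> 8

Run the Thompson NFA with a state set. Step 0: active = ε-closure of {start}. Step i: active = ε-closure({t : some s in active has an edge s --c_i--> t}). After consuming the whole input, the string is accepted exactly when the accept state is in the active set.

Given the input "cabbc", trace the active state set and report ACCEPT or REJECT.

Answer: REJECT

Steps:
start: ε-closure({0}) = {0,1,2,6,7,8}
'c' @ 1: {3,4}
'a' @ 2: {1,5}  ✓accept
'b' @ 3: {}  — dead — no transitions
rest 'bc' ignored (set empty)
after full input: {}  (accept=1 not in)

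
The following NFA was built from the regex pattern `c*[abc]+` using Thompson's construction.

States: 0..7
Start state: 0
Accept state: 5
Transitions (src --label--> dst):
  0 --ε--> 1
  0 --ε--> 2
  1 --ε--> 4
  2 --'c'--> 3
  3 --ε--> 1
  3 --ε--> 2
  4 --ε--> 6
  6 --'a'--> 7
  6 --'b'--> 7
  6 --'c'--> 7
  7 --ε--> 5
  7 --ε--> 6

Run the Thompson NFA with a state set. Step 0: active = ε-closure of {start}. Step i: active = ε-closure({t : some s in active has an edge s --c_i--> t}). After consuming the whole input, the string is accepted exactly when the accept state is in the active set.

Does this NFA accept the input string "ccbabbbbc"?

Answer: ACCEPT

Trace:
S₀ = ε-closure({0}) = {0,1,2,4,6}
'c' @ 1: {1,2,3,4,5,6,7}  ✓accept
'c' @ 2: {1,2,3,4,5,6,7}  ✓accept
'b' @ 3: {5,6,7}  ✓accept
'a' @ 4: {5,6,7}  ✓accept
'b' @ 5: {5,6,7}  ✓accept
'b' @ 6: {5,6,7}  ✓accept
'b' @ 7: {5,6,7}  ✓accept
'b' @ 8: {5,6,7}  ✓accept
'c' @ 9: {5,6,7}  ✓accept
end set {5,6,7} — state 5 in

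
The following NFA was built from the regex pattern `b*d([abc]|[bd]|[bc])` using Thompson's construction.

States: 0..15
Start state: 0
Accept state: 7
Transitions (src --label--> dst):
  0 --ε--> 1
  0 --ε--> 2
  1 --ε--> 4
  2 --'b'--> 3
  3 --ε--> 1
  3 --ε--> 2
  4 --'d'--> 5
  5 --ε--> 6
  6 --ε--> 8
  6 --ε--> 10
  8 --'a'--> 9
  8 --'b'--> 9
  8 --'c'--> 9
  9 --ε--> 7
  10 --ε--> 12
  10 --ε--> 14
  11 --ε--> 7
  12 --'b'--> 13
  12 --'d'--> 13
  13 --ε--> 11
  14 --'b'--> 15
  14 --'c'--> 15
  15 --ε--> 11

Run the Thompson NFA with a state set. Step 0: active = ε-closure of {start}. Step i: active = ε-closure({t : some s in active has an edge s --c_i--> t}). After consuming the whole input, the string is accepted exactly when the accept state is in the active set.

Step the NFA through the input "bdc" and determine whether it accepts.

initial (ε-close {0}): {0,1,2,4}
'b' @ 1: {1,2,3,4}
'd' @ 2: {5,6,8,10,12,14}
'c' @ 3: {7,9,11,15}  (accept∈set)
final: {7,9,11,15}; accept 7 in set

Answer: ACCEPT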